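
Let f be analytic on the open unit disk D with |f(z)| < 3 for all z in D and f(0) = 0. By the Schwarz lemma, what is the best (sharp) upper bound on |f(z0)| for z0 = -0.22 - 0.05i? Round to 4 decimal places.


Step 1: g = f/3 maps D -> D with g(0) = 0, so by the Schwarz lemma |g(z)| <= |z|, i.e. |f(z)| <= 3|z|; this is sharp (f(z) = 3z).
Step 2: |z0|^2 = (-0.22)^2 + (-0.05)^2 = 0.0509
Step 3: |z0| = sqrt(0.0509) = 0.22561
Step 4: Best bound = 3 * |z0| = 3 * 0.22561 = 0.6768

0.6768


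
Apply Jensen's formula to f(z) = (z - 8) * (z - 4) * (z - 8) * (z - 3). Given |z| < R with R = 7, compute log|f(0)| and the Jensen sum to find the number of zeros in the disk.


Jensen's formula: (1/2pi)*integral log|f(Re^it)|dt = log|f(0)| + sum_{|a_k|<R} log(R/|a_k|)
Step 1: f(0) = (-8) * (-4) * (-8) * (-3) = 768
Step 2: log|f(0)| = log|8| + log|4| + log|8| + log|3| = 6.6438
Step 3: Zeros inside |z| < 7: 4, 3
Step 4: Jensen sum = log(7/4) + log(7/3) = 1.4069
Step 5: n(R) = number of terms in the Jensen sum = count of zeros inside |z| < 7 = 2

2


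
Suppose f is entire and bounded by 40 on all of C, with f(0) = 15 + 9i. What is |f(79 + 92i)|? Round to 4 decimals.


Step 1: By Liouville's theorem, a bounded entire function is constant.
Step 2: f(z) = f(0) = 15 + 9i for all z.
Step 3: |f(w)| = |15 + 9i| = sqrt(225 + 81)
Step 4: = 17.4929

17.4929


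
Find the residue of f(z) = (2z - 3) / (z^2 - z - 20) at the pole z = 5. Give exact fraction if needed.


Step 1: Q(z) = z^2 - z - 20 = (z - 5)(z + 4)
Step 2: Q'(z) = 2z - 1
Step 3: Q'(5) = 9, P(5) = 7
Step 4: Res = P(5)/Q'(5) = 7/9 = 7/9

7/9


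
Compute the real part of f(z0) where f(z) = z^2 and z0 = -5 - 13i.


Step 1: z0 = -5 - 13i
Step 2: z0^2 = (-5)^2 - (-13)^2 + 130i
Step 3: real part = 25 - 169 = -144

-144


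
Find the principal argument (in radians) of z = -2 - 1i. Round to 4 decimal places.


Step 1: z = -2 - 1i
Step 2: arg(z) = atan2(-1, -2)
Step 3: arg(z) = -2.6779

-2.6779


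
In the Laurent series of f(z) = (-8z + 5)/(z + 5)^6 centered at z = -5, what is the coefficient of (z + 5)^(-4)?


Step 1: Write the numerator in powers of (z + 5): -8z + 5 = -8(z + 5) + (-8*(-5) + 5) = -8(z + 5) + 45
Step 2: Divide by (z + 5)^6: f(z) = 45(z + 5)^(-6) - 8(z + 5)^(-5)
Step 3: This finite sum is the Laurent series of f about z = -5.
Step 4: Only the powers -6 and -5 appear, so the coefficient of (z + 5)^(-4) = 0

0


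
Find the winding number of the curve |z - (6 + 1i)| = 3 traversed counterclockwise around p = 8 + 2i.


Step 1: Center c = (6, 1), radius = 3
Step 2: |p - c|^2 = 2^2 + 1^2 = 5
Step 3: r^2 = 9
Step 4: |p-c| < r so winding number = 1

1


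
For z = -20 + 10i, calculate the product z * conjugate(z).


Step 1: conj(z) = -20 - 10i
Step 2: z * conj(z) = (-20)^2 + 10^2
Step 3: = 400 + 100 = 500

500


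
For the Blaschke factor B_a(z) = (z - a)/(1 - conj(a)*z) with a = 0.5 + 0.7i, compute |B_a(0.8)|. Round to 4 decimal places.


Step 1: Numerator z0 - a = 0.8 - (0.5 + 0.7i) = 0.3 - 0.7i
Step 2: Denominator 1 - conj(a)*z0 = 1 - (0.5 - 0.7i)*0.8 = 0.6 + 0.56i
Step 3: |z0 - a|^2 = 0.3^2 + (-0.7)^2 = 0.58; |1 - conj(a)*z0|^2 = 0.6^2 + 0.56^2 = 0.6736
Step 4: |B_a(0.8)| = sqrt(0.58 / 0.6736) = sqrt(0.861045)
Step 5: = 0.9279

0.9279


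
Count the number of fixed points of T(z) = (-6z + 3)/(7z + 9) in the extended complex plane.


Step 1: Fixed points satisfy T(z) = z
Step 2: 7z^2 + 15z - 3 = 0
Step 3: Discriminant = 15^2 - 4*7*(-3) = 309
Step 4: Number of fixed points = 2

2


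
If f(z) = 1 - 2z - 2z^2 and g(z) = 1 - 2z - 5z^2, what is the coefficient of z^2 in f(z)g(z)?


Step 1: z^2 term in f*g comes from: (1)*(-5z^2) + (-2z)*(-2z) + (-2z^2)*(1)
Step 2: = -5 + 4 - 2
Step 3: = -3

-3


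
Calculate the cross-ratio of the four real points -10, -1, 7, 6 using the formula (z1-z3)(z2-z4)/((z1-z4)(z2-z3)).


Step 1: (z1-z3)(z2-z4) = (-17) * (-7) = 119
Step 2: (z1-z4)(z2-z3) = (-16) * (-8) = 128
Step 3: Cross-ratio = 119/128 = 119/128

119/128


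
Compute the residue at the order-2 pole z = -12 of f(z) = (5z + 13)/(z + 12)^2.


Step 1: Pole of order 2 at z = -12
Step 2: Res = lim d/dz [(z + 12)^2 * f(z)] as z -> -12
Step 3: (z + 12)^2 * f(z) = 5z + 13
Step 4: d/dz[5z + 13] = 5

5


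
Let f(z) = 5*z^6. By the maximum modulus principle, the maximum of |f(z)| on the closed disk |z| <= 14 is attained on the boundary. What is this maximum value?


Step 1: On |z| = 14, |f(z)| = 5 * |z|^6 = 5 * 14^6
Step 2: By maximum modulus principle, maximum is on boundary.
Step 3: Maximum = 5 * 7529536 = 37647680

37647680


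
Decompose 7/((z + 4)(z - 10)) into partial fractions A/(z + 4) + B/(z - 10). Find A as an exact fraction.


Step 1: Multiply both sides by (z + 4) and set z = -4
Step 2: A = 7 / (-4 - 10)
Step 3: A = 7 / (-14)
Step 4: A = -1/2

-1/2


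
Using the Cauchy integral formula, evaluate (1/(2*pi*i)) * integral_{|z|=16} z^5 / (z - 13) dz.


Step 1: f(z) = z^5, a = 13 is inside |z| = 16
Step 2: By Cauchy integral formula: (1/(2pi*i)) * integral = f(a)
Step 3: f(13) = 13^5 = 371293

371293


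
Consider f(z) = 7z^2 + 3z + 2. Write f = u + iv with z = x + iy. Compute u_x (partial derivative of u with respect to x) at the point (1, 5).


Step 1: f(z) = 7(x+iy)^2 + 3(x+iy) + 2
Step 2: u = 7(x^2 - y^2) + 3x + 2
Step 3: u_x = 14x + 3
Step 4: At (1, 5): u_x = 14 + 3 = 17

17


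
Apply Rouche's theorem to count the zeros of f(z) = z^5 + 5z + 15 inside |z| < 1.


Step 1: On |z| = 1 the three terms have sizes |z^5| = 1^5 = 1, |5z| = 5*1 = 5, |15| = 15
Step 2: The dominant term is g(z) = 15; let h(z) = z^5 + 5z so f = g + h
Step 3: On |z| = 1: |g| = 15 and |h| <= 1 + 5 = 6
Step 4: Since 15 > 6, |h| < |g| on |z| = 1, so by Rouche f has the same number of zeros as g inside |z| < 1
Step 5: g(z) = 15 is a nonzero constant with no zeros inside |z| < 1. Answer = 0

0


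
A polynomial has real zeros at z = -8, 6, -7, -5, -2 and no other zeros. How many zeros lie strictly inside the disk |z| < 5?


Step 1: Check each root:
  z = -8: |-8| = 8 >= 5
  z = 6: |6| = 6 >= 5
  z = -7: |-7| = 7 >= 5
  z = -5: |-5| = 5 >= 5
  z = -2: |-2| = 2 < 5
Step 2: Count = 1

1


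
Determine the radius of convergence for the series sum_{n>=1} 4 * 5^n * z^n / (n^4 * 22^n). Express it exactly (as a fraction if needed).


Step 1: General term a_n = 4 * 5^n / (n^4 * 22^n)
Step 2: By the root test, |a_n|^(1/n) = 4^(1/n) * 5 / (n^(4/n) * 22) -> 5/22 as n -> infinity (since 4^(1/n) -> 1 and n^(4/n) -> 1)
Step 3: R = 1/lim|a_n|^(1/n) = 22/5

22/5


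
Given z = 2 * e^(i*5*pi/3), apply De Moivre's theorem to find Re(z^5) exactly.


Step 1: By De Moivre's theorem, z^5 = 2^5 * e^(i*5*5*pi/3) = 32 * (cos(25*pi/3) + i*sin(25*pi/3))
Step 2: |z|^5 = 2^5 = 32
Step 3: Reduce the angle mod 2*pi: 25*pi/3 - 8*pi = pi/3
Step 4: cos(pi/3) = 1/2
Step 5: Re(z^5) = 32 * 1/2 = 16

16


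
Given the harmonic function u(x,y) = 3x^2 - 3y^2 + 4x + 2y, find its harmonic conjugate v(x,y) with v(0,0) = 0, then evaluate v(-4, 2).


Step 1: v_x = -u_y = 6y - 2
Step 2: v_y = u_x = 6x + 4
Step 3: v = 6xy - 2x + 4y + C
Step 4: v(0,0) = 0 => C = 0
Step 5: v(-4, 2) = -32

-32


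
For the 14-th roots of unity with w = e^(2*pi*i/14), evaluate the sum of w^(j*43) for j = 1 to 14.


Step 1: The sum sum_{j=1}^{n} w^(k*j) equals n if n | k, else 0.
Step 2: Here n = 14, k = 43
Step 3: Does n divide k? 14 | 43 -> False
Step 4: Sum = 0

0


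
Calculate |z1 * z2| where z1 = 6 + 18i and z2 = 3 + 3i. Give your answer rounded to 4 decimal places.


Step 1: |z1| = sqrt(6^2 + 18^2) = sqrt(360)
Step 2: |z2| = sqrt(3^2 + 3^2) = sqrt(18)
Step 3: |z1*z2| = |z1|*|z2| = sqrt(360) * sqrt(18) = sqrt(360 * 18) = sqrt(6480)
Step 4: = 80.4984

80.4984


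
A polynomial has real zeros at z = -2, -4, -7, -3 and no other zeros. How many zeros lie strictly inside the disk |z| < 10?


Step 1: Check each root:
  z = -2: |-2| = 2 < 10
  z = -4: |-4| = 4 < 10
  z = -7: |-7| = 7 < 10
  z = -3: |-3| = 3 < 10
Step 2: Count = 4

4


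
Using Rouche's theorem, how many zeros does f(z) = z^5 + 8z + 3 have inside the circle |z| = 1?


Step 1: On |z| = 1 the three terms have sizes |z^5| = 1^5 = 1, |8z| = 8*1 = 8, |3| = 3
Step 2: The dominant term is g(z) = 8z; let h(z) = z^5 + 3 so f = g + h
Step 3: On |z| = 1: |g| = 8 and |h| <= 1 + 3 = 4
Step 4: Since 8 > 4, |h| < |g| on |z| = 1, so by Rouche f has the same number of zeros as g inside |z| < 1
Step 5: g(z) = 8z has 1 zero (at the origin, multiplicity 1) inside |z| < 1. Answer = 1

1


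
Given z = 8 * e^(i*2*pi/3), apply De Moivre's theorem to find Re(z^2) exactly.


Step 1: By De Moivre's theorem, z^2 = 8^2 * e^(i*2*2*pi/3) = 64 * (cos(4*pi/3) + i*sin(4*pi/3))
Step 2: |z|^2 = 8^2 = 64
Step 3: The angle 4*pi/3 already lies in [0, 2*pi)
Step 4: cos(4*pi/3) = -1/2
Step 5: Re(z^2) = 64 * (-1/2) = -32

-32


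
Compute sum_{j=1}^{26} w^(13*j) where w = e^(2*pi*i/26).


Step 1: The sum sum_{j=1}^{n} w^(k*j) equals n if n | k, else 0.
Step 2: Here n = 26, k = 13
Step 3: Does n divide k? 26 | 13 -> False
Step 4: Sum = 0

0


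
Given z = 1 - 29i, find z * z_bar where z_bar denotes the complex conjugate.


Step 1: conj(z) = 1 + 29i
Step 2: z * conj(z) = 1^2 + (-29)^2
Step 3: = 1 + 841 = 842

842


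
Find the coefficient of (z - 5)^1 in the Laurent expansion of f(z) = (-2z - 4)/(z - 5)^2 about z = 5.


Step 1: Write the numerator in powers of (z - 5): -2z - 4 = -2(z - 5) + (-2*5 - 4) = -2(z - 5) - 14
Step 2: Divide by (z - 5)^2: f(z) = -14(z - 5)^(-2) - 2(z - 5)^(-1)
Step 3: This finite sum is the Laurent series of f about z = 5.
Step 4: Only the powers -2 and -1 appear, so the coefficient of (z - 5)^1 = 0

0


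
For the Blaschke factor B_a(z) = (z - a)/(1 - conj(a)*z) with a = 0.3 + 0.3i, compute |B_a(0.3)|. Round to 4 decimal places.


Step 1: Numerator z0 - a = 0.3 - (0.3 + 0.3i) = 0 - 0.3i
Step 2: Denominator 1 - conj(a)*z0 = 1 - (0.3 - 0.3i)*0.3 = 0.91 + 0.09i
Step 3: |z0 - a|^2 = 0^2 + (-0.3)^2 = 0.09; |1 - conj(a)*z0|^2 = 0.91^2 + 0.09^2 = 0.8362
Step 4: |B_a(0.3)| = sqrt(0.09 / 0.8362) = sqrt(0.10763)
Step 5: = 0.3281

0.3281


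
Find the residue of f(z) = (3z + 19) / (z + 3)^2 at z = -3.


Step 1: Pole of order 2 at z = -3
Step 2: Res = lim d/dz [(z + 3)^2 * f(z)] as z -> -3
Step 3: (z + 3)^2 * f(z) = 3z + 19
Step 4: d/dz[3z + 19] = 3

3


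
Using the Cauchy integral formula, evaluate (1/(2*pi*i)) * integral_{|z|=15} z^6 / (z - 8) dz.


Step 1: f(z) = z^6, a = 8 is inside |z| = 15
Step 2: By Cauchy integral formula: (1/(2pi*i)) * integral = f(a)
Step 3: f(8) = 8^6 = 262144

262144


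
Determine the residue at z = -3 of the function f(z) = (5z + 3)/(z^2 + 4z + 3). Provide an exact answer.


Step 1: Q(z) = z^2 + 4z + 3 = (z + 3)(z + 1)
Step 2: Q'(z) = 2z + 4
Step 3: Q'(-3) = -2, P(-3) = -12
Step 4: Res = P(-3)/Q'(-3) = -12/(-2) = 6

6


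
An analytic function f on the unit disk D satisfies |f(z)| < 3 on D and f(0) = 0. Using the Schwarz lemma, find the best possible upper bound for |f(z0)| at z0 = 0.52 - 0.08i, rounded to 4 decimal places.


Step 1: g = f/3 maps D -> D with g(0) = 0, so by the Schwarz lemma |g(z)| <= |z|, i.e. |f(z)| <= 3|z|; this is sharp (f(z) = 3z).
Step 2: |z0|^2 = 0.52^2 + (-0.08)^2 = 0.2768
Step 3: |z0| = sqrt(0.2768) = 0.526118
Step 4: Best bound = 3 * |z0| = 3 * 0.526118 = 1.5784

1.5784


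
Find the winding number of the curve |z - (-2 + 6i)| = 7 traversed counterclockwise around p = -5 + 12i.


Step 1: Center c = (-2, 6), radius = 7
Step 2: |p - c|^2 = (-3)^2 + 6^2 = 45
Step 3: r^2 = 49
Step 4: |p-c| < r so winding number = 1

1


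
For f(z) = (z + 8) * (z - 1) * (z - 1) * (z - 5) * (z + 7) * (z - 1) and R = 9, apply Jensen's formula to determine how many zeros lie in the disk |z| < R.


Jensen's formula: (1/2pi)*integral log|f(Re^it)|dt = log|f(0)| + sum_{|a_k|<R} log(R/|a_k|)
Step 1: f(0) = 8 * (-1) * (-1) * (-5) * 7 * (-1) = 280
Step 2: log|f(0)| = log|-8| + log|1| + log|1| + log|5| + log|-7| + log|1| = 5.6348
Step 3: Zeros inside |z| < 9: -8, 1, 1, 5, -7, 1
Step 4: Jensen sum = log(9/8) + log(9/1) + log(9/1) + log(9/5) + log(9/7) + log(9/1) = 7.5486
Step 5: n(R) = number of terms in the Jensen sum = count of zeros inside |z| < 9 = 6

6


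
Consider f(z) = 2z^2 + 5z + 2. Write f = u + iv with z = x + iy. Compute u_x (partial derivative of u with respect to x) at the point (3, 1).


Step 1: f(z) = 2(x+iy)^2 + 5(x+iy) + 2
Step 2: u = 2(x^2 - y^2) + 5x + 2
Step 3: u_x = 4x + 5
Step 4: At (3, 1): u_x = 12 + 5 = 17

17


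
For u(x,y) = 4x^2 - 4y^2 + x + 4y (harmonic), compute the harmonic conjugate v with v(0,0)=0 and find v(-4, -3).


Step 1: v_x = -u_y = 8y - 4
Step 2: v_y = u_x = 8x + 1
Step 3: v = 8xy - 4x + y + C
Step 4: v(0,0) = 0 => C = 0
Step 5: v(-4, -3) = 109

109


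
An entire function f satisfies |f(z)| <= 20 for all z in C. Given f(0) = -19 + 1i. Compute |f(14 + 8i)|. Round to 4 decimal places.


Step 1: By Liouville's theorem, a bounded entire function is constant.
Step 2: f(z) = f(0) = -19 + 1i for all z.
Step 3: |f(w)| = |-19 + 1i| = sqrt(361 + 1)
Step 4: = 19.0263

19.0263


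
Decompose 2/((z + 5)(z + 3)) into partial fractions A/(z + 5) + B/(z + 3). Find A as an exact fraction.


Step 1: Multiply both sides by (z + 5) and set z = -5
Step 2: A = 2 / (-5 + 3)
Step 3: A = 2 / (-2)
Step 4: A = -1

-1


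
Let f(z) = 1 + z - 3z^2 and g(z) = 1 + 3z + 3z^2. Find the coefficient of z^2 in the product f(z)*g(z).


Step 1: z^2 term in f*g comes from: (1)*(3z^2) + (z)*(3z) + (-3z^2)*(1)
Step 2: = 3 + 3 - 3
Step 3: = 3

3


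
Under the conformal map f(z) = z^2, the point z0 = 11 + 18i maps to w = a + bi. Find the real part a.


Step 1: z0 = 11 + 18i
Step 2: z0^2 = 11^2 - 18^2 + 396i
Step 3: real part = 121 - 324 = -203

-203


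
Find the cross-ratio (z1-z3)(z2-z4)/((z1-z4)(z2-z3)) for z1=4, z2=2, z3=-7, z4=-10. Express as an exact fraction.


Step 1: (z1-z3)(z2-z4) = 11 * 12 = 132
Step 2: (z1-z4)(z2-z3) = 14 * 9 = 126
Step 3: Cross-ratio = 132/126 = 22/21

22/21


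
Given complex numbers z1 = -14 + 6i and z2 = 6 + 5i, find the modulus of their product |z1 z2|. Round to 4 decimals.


Step 1: |z1| = sqrt((-14)^2 + 6^2) = sqrt(232)
Step 2: |z2| = sqrt(6^2 + 5^2) = sqrt(61)
Step 3: |z1*z2| = |z1|*|z2| = sqrt(232) * sqrt(61) = sqrt(232 * 61) = sqrt(14152)
Step 4: = 118.9622

118.9622


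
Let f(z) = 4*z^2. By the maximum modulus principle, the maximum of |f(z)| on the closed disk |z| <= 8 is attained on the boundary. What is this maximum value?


Step 1: On |z| = 8, |f(z)| = 4 * |z|^2 = 4 * 8^2
Step 2: By maximum modulus principle, maximum is on boundary.
Step 3: Maximum = 4 * 64 = 256

256


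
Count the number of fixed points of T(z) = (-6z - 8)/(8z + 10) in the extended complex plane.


Step 1: Fixed points satisfy T(z) = z
Step 2: 8z^2 + 16z + 8 = 0
Step 3: Discriminant = 16^2 - 4*8*8 = 0
Step 4: Number of fixed points = 1

1


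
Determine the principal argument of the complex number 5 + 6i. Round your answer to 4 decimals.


Step 1: z = 5 + 6i
Step 2: arg(z) = atan2(6, 5)
Step 3: arg(z) = 0.8761

0.8761


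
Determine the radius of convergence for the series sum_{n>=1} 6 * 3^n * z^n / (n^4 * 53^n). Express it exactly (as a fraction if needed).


Step 1: General term a_n = 6 * 3^n / (n^4 * 53^n)
Step 2: By the root test, |a_n|^(1/n) = 6^(1/n) * 3 / (n^(4/n) * 53) -> 3/53 as n -> infinity (since 6^(1/n) -> 1 and n^(4/n) -> 1)
Step 3: R = 1/lim|a_n|^(1/n) = 53/3

53/3


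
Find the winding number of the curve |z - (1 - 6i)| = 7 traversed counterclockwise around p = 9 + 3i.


Step 1: Center c = (1, -6), radius = 7
Step 2: |p - c|^2 = 8^2 + 9^2 = 145
Step 3: r^2 = 49
Step 4: |p-c| > r so winding number = 0

0


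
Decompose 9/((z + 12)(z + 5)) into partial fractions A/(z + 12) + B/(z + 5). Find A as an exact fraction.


Step 1: Multiply both sides by (z + 12) and set z = -12
Step 2: A = 9 / (-12 + 5)
Step 3: A = 9 / (-7)
Step 4: A = -9/7

-9/7


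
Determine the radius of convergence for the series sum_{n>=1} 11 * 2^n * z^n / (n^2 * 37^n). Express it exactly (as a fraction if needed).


Step 1: General term a_n = 11 * 2^n / (n^2 * 37^n)
Step 2: By the root test, |a_n|^(1/n) = 11^(1/n) * 2 / (n^(2/n) * 37) -> 2/37 as n -> infinity (since 11^(1/n) -> 1 and n^(2/n) -> 1)
Step 3: R = 1/lim|a_n|^(1/n) = 37/2

37/2


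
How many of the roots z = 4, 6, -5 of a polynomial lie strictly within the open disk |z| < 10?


Step 1: Check each root:
  z = 4: |4| = 4 < 10
  z = 6: |6| = 6 < 10
  z = -5: |-5| = 5 < 10
Step 2: Count = 3

3


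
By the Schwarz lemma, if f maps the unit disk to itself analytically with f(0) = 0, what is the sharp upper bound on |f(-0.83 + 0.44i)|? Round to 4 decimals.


Step 1: Schwarz lemma: if f: D -> D is analytic with f(0) = 0, then |f(z)| <= |z| for all z in D, and this is sharp (f(z) = z).
Step 2: |z0|^2 = (-0.83)^2 + 0.44^2 = 0.8825
Step 3: |z0| = sqrt(0.8825) = 0.939415
Step 4: Best bound = |z0| = 0.9394

0.9394


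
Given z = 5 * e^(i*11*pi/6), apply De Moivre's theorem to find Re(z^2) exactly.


Step 1: By De Moivre's theorem, z^2 = 5^2 * e^(i*2*11*pi/6) = 25 * (cos(11*pi/3) + i*sin(11*pi/3))
Step 2: |z|^2 = 5^2 = 25
Step 3: Reduce the angle mod 2*pi: 11*pi/3 - 2*pi = 5*pi/3
Step 4: cos(5*pi/3) = 1/2
Step 5: Re(z^2) = 25 * 1/2 = 25/2

25/2


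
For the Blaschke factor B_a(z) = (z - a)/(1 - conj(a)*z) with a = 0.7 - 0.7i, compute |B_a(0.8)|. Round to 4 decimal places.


Step 1: Numerator z0 - a = 0.8 - (0.7 - 0.7i) = 0.1 + 0.7i
Step 2: Denominator 1 - conj(a)*z0 = 1 - (0.7 + 0.7i)*0.8 = 0.44 - 0.56i
Step 3: |z0 - a|^2 = 0.1^2 + 0.7^2 = 0.5; |1 - conj(a)*z0|^2 = 0.44^2 + (-0.56)^2 = 0.5072
Step 4: |B_a(0.8)| = sqrt(0.5 / 0.5072) = sqrt(0.985804)
Step 5: = 0.9929

0.9929


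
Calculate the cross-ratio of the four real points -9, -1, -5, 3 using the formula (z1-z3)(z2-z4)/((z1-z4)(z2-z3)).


Step 1: (z1-z3)(z2-z4) = (-4) * (-4) = 16
Step 2: (z1-z4)(z2-z3) = (-12) * 4 = -48
Step 3: Cross-ratio = -16/48 = -1/3

-1/3


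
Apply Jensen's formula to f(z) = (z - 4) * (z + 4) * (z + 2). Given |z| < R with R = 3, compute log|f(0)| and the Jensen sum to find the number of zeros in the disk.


Jensen's formula: (1/2pi)*integral log|f(Re^it)|dt = log|f(0)| + sum_{|a_k|<R} log(R/|a_k|)
Step 1: f(0) = (-4) * 4 * 2 = -32
Step 2: log|f(0)| = log|4| + log|-4| + log|-2| = 3.4657
Step 3: Zeros inside |z| < 3: -2
Step 4: Jensen sum = log(3/2) = 0.4055
Step 5: n(R) = number of terms in the Jensen sum = count of zeros inside |z| < 3 = 1

1


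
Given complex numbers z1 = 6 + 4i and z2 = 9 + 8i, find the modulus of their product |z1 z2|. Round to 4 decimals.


Step 1: |z1| = sqrt(6^2 + 4^2) = sqrt(52)
Step 2: |z2| = sqrt(9^2 + 8^2) = sqrt(145)
Step 3: |z1*z2| = |z1|*|z2| = sqrt(52) * sqrt(145) = sqrt(52 * 145) = sqrt(7540)
Step 4: = 86.8332

86.8332


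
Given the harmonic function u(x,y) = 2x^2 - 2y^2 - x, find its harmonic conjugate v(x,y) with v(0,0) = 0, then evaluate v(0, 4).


Step 1: v_x = -u_y = 4y + 0
Step 2: v_y = u_x = 4x - 1
Step 3: v = 4xy - y + C
Step 4: v(0,0) = 0 => C = 0
Step 5: v(0, 4) = -4

-4


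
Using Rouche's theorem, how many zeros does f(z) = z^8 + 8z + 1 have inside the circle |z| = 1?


Step 1: On |z| = 1 the three terms have sizes |z^8| = 1^8 = 1, |8z| = 8*1 = 8, |1| = 1
Step 2: The dominant term is g(z) = 8z; let h(z) = z^8 + 1 so f = g + h
Step 3: On |z| = 1: |g| = 8 and |h| <= 1 + 1 = 2
Step 4: Since 8 > 2, |h| < |g| on |z| = 1, so by Rouche f has the same number of zeros as g inside |z| < 1
Step 5: g(z) = 8z has 1 zero (at the origin, multiplicity 1) inside |z| < 1. Answer = 1

1


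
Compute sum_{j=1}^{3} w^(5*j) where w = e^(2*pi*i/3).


Step 1: The sum sum_{j=1}^{n} w^(k*j) equals n if n | k, else 0.
Step 2: Here n = 3, k = 5
Step 3: Does n divide k? 3 | 5 -> False
Step 4: Sum = 0

0


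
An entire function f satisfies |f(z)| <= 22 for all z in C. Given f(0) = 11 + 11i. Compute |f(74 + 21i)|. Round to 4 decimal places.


Step 1: By Liouville's theorem, a bounded entire function is constant.
Step 2: f(z) = f(0) = 11 + 11i for all z.
Step 3: |f(w)| = |11 + 11i| = sqrt(121 + 121)
Step 4: = 15.5563

15.5563


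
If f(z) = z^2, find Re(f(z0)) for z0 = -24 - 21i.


Step 1: z0 = -24 - 21i
Step 2: z0^2 = (-24)^2 - (-21)^2 + 1008i
Step 3: real part = 576 - 441 = 135

135


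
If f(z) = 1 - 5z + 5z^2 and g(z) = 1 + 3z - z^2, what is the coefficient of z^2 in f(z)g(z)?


Step 1: z^2 term in f*g comes from: (1)*(-z^2) + (-5z)*(3z) + (5z^2)*(1)
Step 2: = -1 - 15 + 5
Step 3: = -11

-11


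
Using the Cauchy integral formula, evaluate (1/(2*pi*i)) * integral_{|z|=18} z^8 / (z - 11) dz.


Step 1: f(z) = z^8, a = 11 is inside |z| = 18
Step 2: By Cauchy integral formula: (1/(2pi*i)) * integral = f(a)
Step 3: f(11) = 11^8 = 214358881

214358881


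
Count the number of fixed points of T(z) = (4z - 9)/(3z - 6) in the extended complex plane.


Step 1: Fixed points satisfy T(z) = z
Step 2: 3z^2 - 10z + 9 = 0
Step 3: Discriminant = (-10)^2 - 4*3*9 = -8
Step 4: Number of fixed points = 2

2


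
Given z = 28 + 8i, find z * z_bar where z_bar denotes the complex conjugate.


Step 1: conj(z) = 28 - 8i
Step 2: z * conj(z) = 28^2 + 8^2
Step 3: = 784 + 64 = 848

848


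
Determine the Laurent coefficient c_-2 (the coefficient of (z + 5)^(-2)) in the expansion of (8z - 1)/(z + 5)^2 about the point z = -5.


Step 1: Write the numerator in powers of (z + 5): 8z - 1 = 8(z + 5) + (8*(-5) - 1) = 8(z + 5) - 41
Step 2: Divide by (z + 5)^2: f(z) = -41(z + 5)^(-2) + 8(z + 5)^(-1)
Step 3: This finite sum is the Laurent series of f about z = -5.
Step 4: Coefficient of (z + 5)^(-2) = 8*(-5) - 1 = -41

-41


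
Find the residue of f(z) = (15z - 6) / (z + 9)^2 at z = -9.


Step 1: Pole of order 2 at z = -9
Step 2: Res = lim d/dz [(z + 9)^2 * f(z)] as z -> -9
Step 3: (z + 9)^2 * f(z) = 15z - 6
Step 4: d/dz[15z - 6] = 15

15


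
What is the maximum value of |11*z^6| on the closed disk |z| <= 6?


Step 1: On |z| = 6, |f(z)| = 11 * |z|^6 = 11 * 6^6
Step 2: By maximum modulus principle, maximum is on boundary.
Step 3: Maximum = 11 * 46656 = 513216

513216


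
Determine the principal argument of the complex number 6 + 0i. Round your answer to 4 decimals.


Step 1: z = 6 + 0i
Step 2: arg(z) = atan2(0, 6)
Step 3: arg(z) = 0.0

0.0


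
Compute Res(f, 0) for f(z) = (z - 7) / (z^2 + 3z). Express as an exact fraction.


Step 1: Q(z) = z^2 + 3z = (z)(z + 3)
Step 2: Q'(z) = 2z + 3
Step 3: Q'(0) = 3, P(0) = -7
Step 4: Res = P(0)/Q'(0) = -7/3 = -7/3

-7/3


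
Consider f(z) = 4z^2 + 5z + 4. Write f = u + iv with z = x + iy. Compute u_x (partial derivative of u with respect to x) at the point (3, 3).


Step 1: f(z) = 4(x+iy)^2 + 5(x+iy) + 4
Step 2: u = 4(x^2 - y^2) + 5x + 4
Step 3: u_x = 8x + 5
Step 4: At (3, 3): u_x = 24 + 5 = 29

29


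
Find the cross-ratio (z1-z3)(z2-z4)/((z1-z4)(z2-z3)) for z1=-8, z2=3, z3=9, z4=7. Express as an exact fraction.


Step 1: (z1-z3)(z2-z4) = (-17) * (-4) = 68
Step 2: (z1-z4)(z2-z3) = (-15) * (-6) = 90
Step 3: Cross-ratio = 68/90 = 34/45

34/45


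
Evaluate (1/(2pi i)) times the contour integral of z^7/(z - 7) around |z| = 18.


Step 1: f(z) = z^7, a = 7 is inside |z| = 18
Step 2: By Cauchy integral formula: (1/(2pi*i)) * integral = f(a)
Step 3: f(7) = 7^7 = 823543

823543


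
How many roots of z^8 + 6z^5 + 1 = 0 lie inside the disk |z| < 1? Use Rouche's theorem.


Step 1: On |z| = 1 the three terms have sizes |z^8| = 1^8 = 1, |6z^5| = 6*1^5 = 6, |1| = 1
Step 2: The dominant term is g(z) = 6z^5; let h(z) = z^8 + 1 so f = g + h
Step 3: On |z| = 1: |g| = 6 and |h| <= 1 + 1 = 2
Step 4: Since 6 > 2, |h| < |g| on |z| = 1, so by Rouche f has the same number of zeros as g inside |z| < 1
Step 5: g(z) = 6z^5 has 5 zeros (at the origin, multiplicity 5) inside |z| < 1. Answer = 5

5


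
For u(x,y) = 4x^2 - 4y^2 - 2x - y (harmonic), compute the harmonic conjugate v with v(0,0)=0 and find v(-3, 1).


Step 1: v_x = -u_y = 8y + 1
Step 2: v_y = u_x = 8x - 2
Step 3: v = 8xy + x - 2y + C
Step 4: v(0,0) = 0 => C = 0
Step 5: v(-3, 1) = -29

-29


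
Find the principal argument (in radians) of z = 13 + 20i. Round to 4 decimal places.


Step 1: z = 13 + 20i
Step 2: arg(z) = atan2(20, 13)
Step 3: arg(z) = 0.9944

0.9944


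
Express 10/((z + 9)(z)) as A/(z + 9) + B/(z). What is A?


Step 1: Multiply both sides by (z + 9) and set z = -9
Step 2: A = 10 / (-9 - 0)
Step 3: A = 10 / (-9)
Step 4: A = -10/9

-10/9


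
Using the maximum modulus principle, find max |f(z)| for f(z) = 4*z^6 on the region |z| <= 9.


Step 1: On |z| = 9, |f(z)| = 4 * |z|^6 = 4 * 9^6
Step 2: By maximum modulus principle, maximum is on boundary.
Step 3: Maximum = 4 * 531441 = 2125764

2125764


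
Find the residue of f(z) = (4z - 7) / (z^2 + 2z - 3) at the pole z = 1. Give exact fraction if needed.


Step 1: Q(z) = z^2 + 2z - 3 = (z - 1)(z + 3)
Step 2: Q'(z) = 2z + 2
Step 3: Q'(1) = 4, P(1) = -3
Step 4: Res = P(1)/Q'(1) = -3/4 = -3/4

-3/4


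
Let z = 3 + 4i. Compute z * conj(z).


Step 1: conj(z) = 3 - 4i
Step 2: z * conj(z) = 3^2 + 4^2
Step 3: = 9 + 16 = 25

25


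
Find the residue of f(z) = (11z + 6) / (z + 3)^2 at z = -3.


Step 1: Pole of order 2 at z = -3
Step 2: Res = lim d/dz [(z + 3)^2 * f(z)] as z -> -3
Step 3: (z + 3)^2 * f(z) = 11z + 6
Step 4: d/dz[11z + 6] = 11

11


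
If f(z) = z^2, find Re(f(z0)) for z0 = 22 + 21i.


Step 1: z0 = 22 + 21i
Step 2: z0^2 = 22^2 - 21^2 + 924i
Step 3: real part = 484 - 441 = 43

43


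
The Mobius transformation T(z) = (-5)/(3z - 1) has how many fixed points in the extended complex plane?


Step 1: Fixed points satisfy T(z) = z
Step 2: 3z^2 - z + 5 = 0
Step 3: Discriminant = (-1)^2 - 4*3*5 = -59
Step 4: Number of fixed points = 2

2


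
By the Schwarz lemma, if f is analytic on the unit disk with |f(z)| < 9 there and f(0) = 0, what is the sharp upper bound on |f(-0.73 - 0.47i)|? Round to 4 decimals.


Step 1: g = f/9 maps D -> D with g(0) = 0, so by the Schwarz lemma |g(z)| <= |z|, i.e. |f(z)| <= 9|z|; this is sharp (f(z) = 9z).
Step 2: |z0|^2 = (-0.73)^2 + (-0.47)^2 = 0.7538
Step 3: |z0| = sqrt(0.7538) = 0.868217
Step 4: Best bound = 9 * |z0| = 9 * 0.868217 = 7.8139

7.8139


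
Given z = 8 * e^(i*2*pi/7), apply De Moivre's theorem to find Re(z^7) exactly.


Step 1: By De Moivre's theorem, z^7 = 8^7 * e^(i*7*2*pi/7) = 2097152 * (cos(2*pi) + i*sin(2*pi))
Step 2: |z|^7 = 8^7 = 2097152
Step 3: Reduce the angle mod 2*pi: 2*pi - 2*pi = 0
Step 4: cos(0) = 1
Step 5: Re(z^7) = 2097152 * 1 = 2097152

2097152


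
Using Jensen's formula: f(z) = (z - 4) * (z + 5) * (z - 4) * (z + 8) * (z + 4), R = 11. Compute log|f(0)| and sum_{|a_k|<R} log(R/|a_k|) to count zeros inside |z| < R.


Jensen's formula: (1/2pi)*integral log|f(Re^it)|dt = log|f(0)| + sum_{|a_k|<R} log(R/|a_k|)
Step 1: f(0) = (-4) * 5 * (-4) * 8 * 4 = 2560
Step 2: log|f(0)| = log|4| + log|-5| + log|4| + log|-8| + log|-4| = 7.8478
Step 3: Zeros inside |z| < 11: 4, -5, 4, -8, -4
Step 4: Jensen sum = log(11/4) + log(11/5) + log(11/4) + log(11/8) + log(11/4) = 4.1417
Step 5: n(R) = number of terms in the Jensen sum = count of zeros inside |z| < 11 = 5

5


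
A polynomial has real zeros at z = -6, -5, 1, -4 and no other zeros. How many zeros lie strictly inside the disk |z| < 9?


Step 1: Check each root:
  z = -6: |-6| = 6 < 9
  z = -5: |-5| = 5 < 9
  z = 1: |1| = 1 < 9
  z = -4: |-4| = 4 < 9
Step 2: Count = 4

4


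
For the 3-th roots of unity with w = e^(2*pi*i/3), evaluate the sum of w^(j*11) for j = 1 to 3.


Step 1: The sum sum_{j=1}^{n} w^(k*j) equals n if n | k, else 0.
Step 2: Here n = 3, k = 11
Step 3: Does n divide k? 3 | 11 -> False
Step 4: Sum = 0

0


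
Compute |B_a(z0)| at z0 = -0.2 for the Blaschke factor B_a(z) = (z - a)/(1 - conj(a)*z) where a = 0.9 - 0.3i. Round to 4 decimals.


Step 1: Numerator z0 - a = -0.2 - (0.9 - 0.3i) = -1.1 + 0.3i
Step 2: Denominator 1 - conj(a)*z0 = 1 - (0.9 + 0.3i)*(-0.2) = 1.18 + 0.06i
Step 3: |z0 - a|^2 = (-1.1)^2 + 0.3^2 = 1.3; |1 - conj(a)*z0|^2 = 1.18^2 + 0.06^2 = 1.396
Step 4: |B_a(-0.2)| = sqrt(1.3 / 1.396) = sqrt(0.931232)
Step 5: = 0.965

0.965


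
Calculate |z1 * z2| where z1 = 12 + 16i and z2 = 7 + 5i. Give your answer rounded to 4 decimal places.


Step 1: |z1| = sqrt(12^2 + 16^2) = sqrt(400)
Step 2: |z2| = sqrt(7^2 + 5^2) = sqrt(74)
Step 3: |z1*z2| = |z1|*|z2| = sqrt(400) * sqrt(74) = sqrt(400 * 74) = sqrt(29600)
Step 4: = 172.0465

172.0465


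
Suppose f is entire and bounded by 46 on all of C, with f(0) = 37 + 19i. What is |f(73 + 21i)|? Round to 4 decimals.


Step 1: By Liouville's theorem, a bounded entire function is constant.
Step 2: f(z) = f(0) = 37 + 19i for all z.
Step 3: |f(w)| = |37 + 19i| = sqrt(1369 + 361)
Step 4: = 41.5933

41.5933


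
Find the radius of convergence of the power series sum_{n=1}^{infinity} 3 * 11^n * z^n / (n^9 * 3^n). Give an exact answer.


Step 1: General term a_n = 3 * 11^n / (n^9 * 3^n)
Step 2: By the root test, |a_n|^(1/n) = 3^(1/n) * 11 / (n^(9/n) * 3) -> 11/3 as n -> infinity (since 3^(1/n) -> 1 and n^(9/n) -> 1)
Step 3: R = 1/lim|a_n|^(1/n) = 3/11

3/11


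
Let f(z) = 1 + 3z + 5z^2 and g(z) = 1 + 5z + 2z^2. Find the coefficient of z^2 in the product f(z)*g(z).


Step 1: z^2 term in f*g comes from: (1)*(2z^2) + (3z)*(5z) + (5z^2)*(1)
Step 2: = 2 + 15 + 5
Step 3: = 22

22


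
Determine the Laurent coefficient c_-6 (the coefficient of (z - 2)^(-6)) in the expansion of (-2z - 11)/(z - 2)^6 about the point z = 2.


Step 1: Write the numerator in powers of (z - 2): -2z - 11 = -2(z - 2) + (-2*2 - 11) = -2(z - 2) - 15
Step 2: Divide by (z - 2)^6: f(z) = -15(z - 2)^(-6) - 2(z - 2)^(-5)
Step 3: This finite sum is the Laurent series of f about z = 2.
Step 4: Coefficient of (z - 2)^(-6) = -2*2 - 11 = -15

-15


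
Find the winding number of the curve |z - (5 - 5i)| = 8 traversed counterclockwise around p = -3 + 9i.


Step 1: Center c = (5, -5), radius = 8
Step 2: |p - c|^2 = (-8)^2 + 14^2 = 260
Step 3: r^2 = 64
Step 4: |p-c| > r so winding number = 0

0


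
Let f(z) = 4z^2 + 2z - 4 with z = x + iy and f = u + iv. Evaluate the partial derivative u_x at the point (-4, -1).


Step 1: f(z) = 4(x+iy)^2 + 2(x+iy) - 4
Step 2: u = 4(x^2 - y^2) + 2x - 4
Step 3: u_x = 8x + 2
Step 4: At (-4, -1): u_x = -32 + 2 = -30

-30


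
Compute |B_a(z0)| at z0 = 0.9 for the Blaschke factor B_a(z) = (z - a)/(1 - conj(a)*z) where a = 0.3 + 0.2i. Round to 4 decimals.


Step 1: Numerator z0 - a = 0.9 - (0.3 + 0.2i) = 0.6 - 0.2i
Step 2: Denominator 1 - conj(a)*z0 = 1 - (0.3 - 0.2i)*0.9 = 0.73 + 0.18i
Step 3: |z0 - a|^2 = 0.6^2 + (-0.2)^2 = 0.4; |1 - conj(a)*z0|^2 = 0.73^2 + 0.18^2 = 0.5653
Step 4: |B_a(0.9)| = sqrt(0.4 / 0.5653) = sqrt(0.707589)
Step 5: = 0.8412

0.8412


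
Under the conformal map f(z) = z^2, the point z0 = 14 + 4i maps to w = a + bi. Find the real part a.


Step 1: z0 = 14 + 4i
Step 2: z0^2 = 14^2 - 4^2 + 112i
Step 3: real part = 196 - 16 = 180

180


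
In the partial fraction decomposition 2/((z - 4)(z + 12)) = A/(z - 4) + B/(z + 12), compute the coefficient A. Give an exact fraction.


Step 1: Multiply both sides by (z - 4) and set z = 4
Step 2: A = 2 / (4 + 12)
Step 3: A = 2 / 16
Step 4: A = 1/8

1/8


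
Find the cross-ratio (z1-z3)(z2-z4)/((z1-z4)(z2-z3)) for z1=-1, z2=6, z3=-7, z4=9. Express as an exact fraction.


Step 1: (z1-z3)(z2-z4) = 6 * (-3) = -18
Step 2: (z1-z4)(z2-z3) = (-10) * 13 = -130
Step 3: Cross-ratio = 18/130 = 9/65

9/65


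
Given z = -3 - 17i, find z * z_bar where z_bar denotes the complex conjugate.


Step 1: conj(z) = -3 + 17i
Step 2: z * conj(z) = (-3)^2 + (-17)^2
Step 3: = 9 + 289 = 298

298


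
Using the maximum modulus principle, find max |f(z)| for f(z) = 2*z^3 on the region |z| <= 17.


Step 1: On |z| = 17, |f(z)| = 2 * |z|^3 = 2 * 17^3
Step 2: By maximum modulus principle, maximum is on boundary.
Step 3: Maximum = 2 * 4913 = 9826

9826


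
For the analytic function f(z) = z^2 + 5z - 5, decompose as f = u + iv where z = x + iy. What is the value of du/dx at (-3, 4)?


Step 1: f(z) = (x+iy)^2 + 5(x+iy) - 5
Step 2: u = (x^2 - y^2) + 5x - 5
Step 3: u_x = 2x + 5
Step 4: At (-3, 4): u_x = -6 + 5 = -1

-1


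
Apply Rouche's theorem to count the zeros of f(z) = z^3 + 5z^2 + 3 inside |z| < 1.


Step 1: On |z| = 1 the three terms have sizes |z^3| = 1^3 = 1, |5z^2| = 5*1^2 = 5, |3| = 3
Step 2: The dominant term is g(z) = 5z^2; let h(z) = z^3 + 3 so f = g + h
Step 3: On |z| = 1: |g| = 5 and |h| <= 1 + 3 = 4
Step 4: Since 5 > 4, |h| < |g| on |z| = 1, so by Rouche f has the same number of zeros as g inside |z| < 1
Step 5: g(z) = 5z^2 has 2 zeros (at the origin, multiplicity 2) inside |z| < 1. Answer = 2

2


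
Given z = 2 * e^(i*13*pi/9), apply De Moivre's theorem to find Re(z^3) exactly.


Step 1: By De Moivre's theorem, z^3 = 2^3 * e^(i*3*13*pi/9) = 8 * (cos(13*pi/3) + i*sin(13*pi/3))
Step 2: |z|^3 = 2^3 = 8
Step 3: Reduce the angle mod 2*pi: 13*pi/3 - 4*pi = pi/3
Step 4: cos(pi/3) = 1/2
Step 5: Re(z^3) = 8 * 1/2 = 4

4


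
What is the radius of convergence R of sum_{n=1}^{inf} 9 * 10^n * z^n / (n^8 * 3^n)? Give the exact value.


Step 1: General term a_n = 9 * 10^n / (n^8 * 3^n)
Step 2: By the root test, |a_n|^(1/n) = 9^(1/n) * 10 / (n^(8/n) * 3) -> 10/3 as n -> infinity (since 9^(1/n) -> 1 and n^(8/n) -> 1)
Step 3: R = 1/lim|a_n|^(1/n) = 3/10

3/10


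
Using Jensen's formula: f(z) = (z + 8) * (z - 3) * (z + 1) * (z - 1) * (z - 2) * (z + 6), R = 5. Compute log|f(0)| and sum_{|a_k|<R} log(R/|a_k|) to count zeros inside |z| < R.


Jensen's formula: (1/2pi)*integral log|f(Re^it)|dt = log|f(0)| + sum_{|a_k|<R} log(R/|a_k|)
Step 1: f(0) = 8 * (-3) * 1 * (-1) * (-2) * 6 = -288
Step 2: log|f(0)| = log|-8| + log|3| + log|-1| + log|1| + log|2| + log|-6| = 5.663
Step 3: Zeros inside |z| < 5: 3, -1, 1, 2
Step 4: Jensen sum = log(5/3) + log(5/1) + log(5/1) + log(5/2) = 4.646
Step 5: n(R) = number of terms in the Jensen sum = count of zeros inside |z| < 5 = 4

4


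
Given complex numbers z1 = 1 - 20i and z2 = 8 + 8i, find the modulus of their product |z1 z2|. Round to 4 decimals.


Step 1: |z1| = sqrt(1^2 + (-20)^2) = sqrt(401)
Step 2: |z2| = sqrt(8^2 + 8^2) = sqrt(128)
Step 3: |z1*z2| = |z1|*|z2| = sqrt(401) * sqrt(128) = sqrt(401 * 128) = sqrt(51328)
Step 4: = 226.5568

226.5568


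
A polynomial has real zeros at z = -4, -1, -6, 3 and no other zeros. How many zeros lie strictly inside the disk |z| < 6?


Step 1: Check each root:
  z = -4: |-4| = 4 < 6
  z = -1: |-1| = 1 < 6
  z = -6: |-6| = 6 >= 6
  z = 3: |3| = 3 < 6
Step 2: Count = 3

3


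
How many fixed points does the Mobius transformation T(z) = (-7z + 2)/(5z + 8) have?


Step 1: Fixed points satisfy T(z) = z
Step 2: 5z^2 + 15z - 2 = 0
Step 3: Discriminant = 15^2 - 4*5*(-2) = 265
Step 4: Number of fixed points = 2

2


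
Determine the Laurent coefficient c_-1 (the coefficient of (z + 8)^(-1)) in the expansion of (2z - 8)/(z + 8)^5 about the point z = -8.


Step 1: Write the numerator in powers of (z + 8): 2z - 8 = 2(z + 8) + (2*(-8) - 8) = 2(z + 8) - 24
Step 2: Divide by (z + 8)^5: f(z) = -24(z + 8)^(-5) + 2(z + 8)^(-4)
Step 3: This finite sum is the Laurent series of f about z = -8.
Step 4: Only the powers -5 and -4 appear, so the coefficient of (z + 8)^(-1) = 0

0


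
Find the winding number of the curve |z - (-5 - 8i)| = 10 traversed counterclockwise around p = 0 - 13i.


Step 1: Center c = (-5, -8), radius = 10
Step 2: |p - c|^2 = 5^2 + (-5)^2 = 50
Step 3: r^2 = 100
Step 4: |p-c| < r so winding number = 1

1


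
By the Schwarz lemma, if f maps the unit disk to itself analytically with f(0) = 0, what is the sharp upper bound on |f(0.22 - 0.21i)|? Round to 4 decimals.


Step 1: Schwarz lemma: if f: D -> D is analytic with f(0) = 0, then |f(z)| <= |z| for all z in D, and this is sharp (f(z) = z).
Step 2: |z0|^2 = 0.22^2 + (-0.21)^2 = 0.0925
Step 3: |z0| = sqrt(0.0925) = 0.304138
Step 4: Best bound = |z0| = 0.3041

0.3041


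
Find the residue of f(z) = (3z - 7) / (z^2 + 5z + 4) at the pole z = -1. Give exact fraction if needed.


Step 1: Q(z) = z^2 + 5z + 4 = (z + 1)(z + 4)
Step 2: Q'(z) = 2z + 5
Step 3: Q'(-1) = 3, P(-1) = -10
Step 4: Res = P(-1)/Q'(-1) = -10/3 = -10/3

-10/3


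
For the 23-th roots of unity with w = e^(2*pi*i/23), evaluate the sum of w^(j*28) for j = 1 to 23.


Step 1: The sum sum_{j=1}^{n} w^(k*j) equals n if n | k, else 0.
Step 2: Here n = 23, k = 28
Step 3: Does n divide k? 23 | 28 -> False
Step 4: Sum = 0

0


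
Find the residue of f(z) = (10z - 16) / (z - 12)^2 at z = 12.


Step 1: Pole of order 2 at z = 12
Step 2: Res = lim d/dz [(z - 12)^2 * f(z)] as z -> 12
Step 3: (z - 12)^2 * f(z) = 10z - 16
Step 4: d/dz[10z - 16] = 10

10


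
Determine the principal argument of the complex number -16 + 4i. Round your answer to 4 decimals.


Step 1: z = -16 + 4i
Step 2: arg(z) = atan2(4, -16)
Step 3: arg(z) = 2.8966

2.8966


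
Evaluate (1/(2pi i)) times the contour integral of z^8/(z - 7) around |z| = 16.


Step 1: f(z) = z^8, a = 7 is inside |z| = 16
Step 2: By Cauchy integral formula: (1/(2pi*i)) * integral = f(a)
Step 3: f(7) = 7^8 = 5764801

5764801


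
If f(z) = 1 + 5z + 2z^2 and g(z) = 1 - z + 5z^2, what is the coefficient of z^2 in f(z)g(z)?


Step 1: z^2 term in f*g comes from: (1)*(5z^2) + (5z)*(-z) + (2z^2)*(1)
Step 2: = 5 - 5 + 2
Step 3: = 2

2


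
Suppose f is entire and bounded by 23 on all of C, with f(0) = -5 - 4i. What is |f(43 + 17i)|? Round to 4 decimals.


Step 1: By Liouville's theorem, a bounded entire function is constant.
Step 2: f(z) = f(0) = -5 - 4i for all z.
Step 3: |f(w)| = |-5 - 4i| = sqrt(25 + 16)
Step 4: = 6.4031

6.4031


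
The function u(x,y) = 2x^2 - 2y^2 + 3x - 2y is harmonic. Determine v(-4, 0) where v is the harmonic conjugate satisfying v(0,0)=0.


Step 1: v_x = -u_y = 4y + 2
Step 2: v_y = u_x = 4x + 3
Step 3: v = 4xy + 2x + 3y + C
Step 4: v(0,0) = 0 => C = 0
Step 5: v(-4, 0) = -8

-8


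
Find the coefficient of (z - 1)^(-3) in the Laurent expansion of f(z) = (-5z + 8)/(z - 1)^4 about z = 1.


Step 1: Write the numerator in powers of (z - 1): -5z + 8 = -5(z - 1) + (-5*1 + 8) = -5(z - 1) + 3
Step 2: Divide by (z - 1)^4: f(z) = 3(z - 1)^(-4) - 5(z - 1)^(-3)
Step 3: This finite sum is the Laurent series of f about z = 1.
Step 4: Coefficient of (z - 1)^(-3) = coefficient of (z - 1) in the re-centred numerator = -5

-5


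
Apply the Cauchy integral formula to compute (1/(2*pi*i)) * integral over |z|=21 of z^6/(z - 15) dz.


Step 1: f(z) = z^6, a = 15 is inside |z| = 21
Step 2: By Cauchy integral formula: (1/(2pi*i)) * integral = f(a)
Step 3: f(15) = 15^6 = 11390625

11390625


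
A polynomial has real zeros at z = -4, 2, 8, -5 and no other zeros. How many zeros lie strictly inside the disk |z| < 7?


Step 1: Check each root:
  z = -4: |-4| = 4 < 7
  z = 2: |2| = 2 < 7
  z = 8: |8| = 8 >= 7
  z = -5: |-5| = 5 < 7
Step 2: Count = 3

3


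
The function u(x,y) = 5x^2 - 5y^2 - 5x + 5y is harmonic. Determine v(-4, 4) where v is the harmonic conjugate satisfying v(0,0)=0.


Step 1: v_x = -u_y = 10y - 5
Step 2: v_y = u_x = 10x - 5
Step 3: v = 10xy - 5x - 5y + C
Step 4: v(0,0) = 0 => C = 0
Step 5: v(-4, 4) = -160

-160


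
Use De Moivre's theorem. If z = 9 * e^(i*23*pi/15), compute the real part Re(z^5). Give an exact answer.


Step 1: By De Moivre's theorem, z^5 = 9^5 * e^(i*5*23*pi/15) = 59049 * (cos(23*pi/3) + i*sin(23*pi/3))
Step 2: |z|^5 = 9^5 = 59049
Step 3: Reduce the angle mod 2*pi: 23*pi/3 - 6*pi = 5*pi/3
Step 4: cos(5*pi/3) = 1/2
Step 5: Re(z^5) = 59049 * 1/2 = 59049/2

59049/2


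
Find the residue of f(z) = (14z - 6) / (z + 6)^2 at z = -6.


Step 1: Pole of order 2 at z = -6
Step 2: Res = lim d/dz [(z + 6)^2 * f(z)] as z -> -6
Step 3: (z + 6)^2 * f(z) = 14z - 6
Step 4: d/dz[14z - 6] = 14

14
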